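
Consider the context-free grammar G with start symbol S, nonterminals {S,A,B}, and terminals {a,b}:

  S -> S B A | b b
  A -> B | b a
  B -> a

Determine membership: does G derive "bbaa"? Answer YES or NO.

CNF form of G:
  S -> S X2 | T0 T0
  A -> T0 T1 | a
  B -> a
  T0 -> b
  T1 -> a
  X2 -> B A

CYK table (by increasing span):
  cell(0,0) b: {T0}  orig:{}
  cell(1,1) b: {T0}  orig:{}
  cell(2,2) a: {A,B,T1}  orig:{A,B}
  cell(3,3) a: {A,B,T1}  orig:{A,B}
  cell(0,1) bb: {S}
  cell(1,2) ba: {A}
  cell(2,3) aa: {X2}  orig:{}
  cell(0,2) bba: ∅
  cell(1,3) baa: ∅
  cell(0,3) bbaa: {S}

S ∈ T[0,3] ⇒ YES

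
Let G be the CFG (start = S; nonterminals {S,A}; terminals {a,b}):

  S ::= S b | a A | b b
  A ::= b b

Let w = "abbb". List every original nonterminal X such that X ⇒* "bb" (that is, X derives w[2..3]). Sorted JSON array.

CNF form of G:
  S -> S T0 | T0 T0 | T1 A
  A -> T0 T0
  T0 -> b
  T1 -> a

CYK table (by increasing span) (cells [i..j] with 2 ≤ i ≤ j ≤ 3 only):
  [2..2]={T0}  "b"  orig:{}
  [3..3]={T0}  "b"  orig:{}
  [2..3]={A,S}  "bb"

Original NTs in T[2,3] deriving "bb": ["A", "S"]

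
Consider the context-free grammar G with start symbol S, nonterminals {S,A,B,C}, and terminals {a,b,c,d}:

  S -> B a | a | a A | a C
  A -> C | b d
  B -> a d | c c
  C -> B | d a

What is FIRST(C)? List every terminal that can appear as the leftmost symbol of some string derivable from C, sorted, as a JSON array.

FIRST iteration:
iter 1:
  A via A→b d: +{b}
  B via B→a d: +{a}
  B via B→c c: +{c}
  C via C→B: +{a,c}
  C via C→d a: +{d}
  S via S→B a: +{a,c}
  FIRST(S)={a,c}  FIRST(A)={b}  FIRST(B)={a,c}  FIRST(C)={a,c,d}
iter 2:
  A via A→C: +{a,c,d}
  FIRST(S)={a,c}  FIRST(A)={a,b,c,d}  FIRST(B)={a,c}  FIRST(C)={a,c,d}
iter 3: done
  FIRST(S)={a,c}  FIRST(A)={a,b,c,d}  FIRST(B)={a,c}  FIRST(C)={a,c,d}

FIRST(C) = ["a", "c", "d"]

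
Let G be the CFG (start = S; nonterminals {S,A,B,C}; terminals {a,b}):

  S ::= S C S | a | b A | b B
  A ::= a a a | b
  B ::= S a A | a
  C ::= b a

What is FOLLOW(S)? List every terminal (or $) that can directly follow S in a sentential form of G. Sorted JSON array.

FIRST iteration:
round 1:
  A via A→a a a: +{a}
  A via A→b: +{b}
  B via B→a: +{a}
  C via C→b a: +{b}
  S via S→a: +{a}
  S via S→b A: +{b}
  FIRST[S]={a,b}  FIRST[A]={a,b}  FIRST[B]={a}  FIRST[C]={b}
round 2:
  B via B→S a A: +{b}
  FIRST[S]={a,b}  FIRST[A]={a,b}  FIRST[B]={a,b}  FIRST[C]={b}
round 3: done
  FIRST[S]={a,b}  FIRST[A]={a,b}  FIRST[B]={a,b}  FIRST[C]={b}

Compute FOLLOW by fixpoint:
initialize: $ ∈ FOLLOW(S)
round 1:
  B→S a A: FOLLOW(S) ⊇ FIRST(a) = {a}; new: +{a}
  S→S C S: FOLLOW(S) ⊇ FIRST(C) = {b}; new: +{b}
  S→S C S: FOLLOW(C) ⊇ FIRST(S) = {a,b}; new: +{a,b}
  S→b A: FOLLOW(A) ⊇ FOLLOW(S) ⊇ {$,a,b}; new: +{$,a,b}
  S→b B: FOLLOW(B) ⊇ FOLLOW(S) ⊇ {$,a,b}; new: +{$,a,b}
  FOLLOW(S)={$,a,b}  FOLLOW(A)={$,a,b}  FOLLOW(B)={$,a,b}  FOLLOW(C)={a,b}
round 2: (no change)
  FOLLOW(S)={$,a,b}  FOLLOW(A)={$,a,b}  FOLLOW(B)={$,a,b}  FOLLOW(C)={a,b}

FOLLOW(S) = ["$", "a", "b"]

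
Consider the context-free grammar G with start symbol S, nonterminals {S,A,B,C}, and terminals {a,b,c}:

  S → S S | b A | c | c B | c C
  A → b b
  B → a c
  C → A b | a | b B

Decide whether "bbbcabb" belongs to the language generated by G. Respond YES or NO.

CNF form of G:
  S -> S S | T0 A | T2 B | T2 C | c
  A -> T0 T0
  B -> T1 T2
  C -> A T0 | T0 B | a
  T0 -> b
  T1 -> a
  T2 -> c

CYK table (by increasing span):
  [0..0]={T0}  "b"  orig:{}
  [1..1]={T0}  "b"  orig:{}
  [2..2]={T0}  "b"  orig:{}
  [3..3]={S,T2}  "c"  orig:{S}
  [4..4]={C,T1}  "a"  orig:{C}
  [5..5]={T0}  "b"  orig:{}
  [6..6]={T0}  "b"  orig:{}
  [0..1]={A}  "bb"
  [1..2]={A}  "bb"
  [2..3]=∅  "bc"
  [3..4]={S}  "ca"
  [4..5]=∅  "ab"
  [5..6]={A}  "bb"
  [0..2]={C,S}  "bbb"
  [1..3]=∅  "bbc"
  [2..4]=∅  "bca"
  [3..5]=∅  "cab"
  [4..6]=∅  "abb"
  [0..3]={S}  "bbbc"
  [1..4]=∅  "bbca"
  [2..5]=∅  "bcab"
  [3..6]=∅  "cabb"
  [0..4]={S}  "bbbca"
  [1..5]=∅  "bbcab"
  [2..6]=∅  "bcabb"
  [0..5]=∅  "bbbcab"
  [1..6]=∅  "bbcabb"
  [0..6]=∅  "bbbcabb"

S ∉ T[0,6] ⇒ NO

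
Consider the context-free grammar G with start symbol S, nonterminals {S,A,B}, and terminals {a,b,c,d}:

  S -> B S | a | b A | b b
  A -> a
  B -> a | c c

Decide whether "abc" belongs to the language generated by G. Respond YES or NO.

Convert to CNF:
  S -> B S | T1 A | T1 T1 | a
  A -> a
  B -> T0 T0 | a
  T0 -> c
  T1 -> b

Fill CYK table bottom-up:
  [0..0]={A,B,S}  "a"
  [1..1]={T1}  "b"  orig:{}
  [2..2]={T0}  "c"  orig:{}
  [0..1]=∅  "ab"
  [1..2]=∅  "bc"
  [0..2]=∅  "abc"

S ∉ T[0,2] ⇒ NO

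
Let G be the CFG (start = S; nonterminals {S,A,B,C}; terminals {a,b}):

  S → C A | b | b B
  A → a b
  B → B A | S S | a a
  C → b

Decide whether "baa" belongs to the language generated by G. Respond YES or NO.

CNF form of G:
  S -> C A | T1 B | b
  A -> T0 T1
  B -> B A | S S | T0 T0
  C -> b
  T0 -> a
  T1 -> b

CYK fill:
  T[0,0] 'b' = {C,S,T1}  orig:{C,S}
  T[1,1] 'a' = {T0}  orig:{}
  T[2,2] 'a' = {T0}  orig:{}
  T[0,1] 'ba' = ∅
  T[1,2] 'aa' = {B}
  T[0,2] 'baa' = {S}

S ∈ T[0,2] ⇒ YES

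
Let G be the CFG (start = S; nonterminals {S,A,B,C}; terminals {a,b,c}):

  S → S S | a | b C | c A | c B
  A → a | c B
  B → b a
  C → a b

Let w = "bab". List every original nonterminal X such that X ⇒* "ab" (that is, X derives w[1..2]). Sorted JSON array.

Convert to CNF:
  S -> S S | T0 A | T0 B | T1 C | a
  A -> T0 B | a
  B -> T1 T2
  C -> T2 T1
  T0 -> c
  T1 -> b
  T2 -> a

Fill CYK table bottom-up, restricted to cells inside w[1..2]:
  T[1,1] 'a' = {A,S,T2}  orig:{A,S}
  T[2,2] 'b' = {T1}  orig:{}
  T[1,2] 'ab' = {C}

Original NTs in T[1,2] deriving "ab": ["C"]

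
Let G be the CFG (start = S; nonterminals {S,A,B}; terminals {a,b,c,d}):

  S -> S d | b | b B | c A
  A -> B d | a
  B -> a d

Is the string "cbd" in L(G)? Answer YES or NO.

CNF form of G:
  S -> S T0 | T2 B | T3 A | b
  A -> B T0 | a
  B -> T1 T0
  T0 -> d
  T1 -> a
  T2 -> b
  T3 -> c

Fill CYK table bottom-up:
  cell(0,0) c: {T3}  orig:{}
  cell(1,1) b: {S,T2}  orig:{S}
  cell(2,2) d: {T0}  orig:{}
  cell(0,1) cb: ∅
  cell(1,2) bd: {S}
  cell(0,2) cbd: ∅

S ∉ T[0,2] ⇒ NO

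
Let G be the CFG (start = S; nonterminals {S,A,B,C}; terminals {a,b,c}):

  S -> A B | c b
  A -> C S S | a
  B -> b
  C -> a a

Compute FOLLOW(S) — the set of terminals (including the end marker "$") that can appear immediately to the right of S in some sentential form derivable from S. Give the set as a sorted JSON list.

FIRST iteration:
iter 1:
  A via A→a: +{a}
  B via B→b: +{b}
  C via C→a a: +{a}
  S via S→A B: +{a}
  S via S→c b: +{c}
  S: {a,c}  A: {a}  B: {b}  C: {a}
iter 2: done
  S: {a,c}  A: {a}  B: {b}  C: {a}

FOLLOW sets:
FOLLOW(S) := {$}
pass 1:
  A→C S S: FOLLOW(C) ⊇ FIRST(S) = {a,c}; new: +{a,c}
  A→C S S: FOLLOW(S) ⊇ FIRST(S) = {a,c}; new: +{a,c}
  S→A B: FOLLOW(A) ⊇ FIRST(B) = {b}; new: +{b}
  S→A B: FOLLOW(B) ⊇ FOLLOW(S) ⊇ {$,a,c}; new: +{$,a,c}
  FOLLOW[S]={$,a,c}  FOLLOW[A]={b}  FOLLOW[B]={$,a,c}  FOLLOW[C]={a,c}
pass 2:
  A→C S S: FOLLOW(S) ⊇ FOLLOW(A) ⊇ {b}; new: +{b}
  S→A B: FOLLOW(B) ⊇ FOLLOW(S) ⊇ {$,a,b,c}; new: +{b}
  FOLLOW[S]={$,a,b,c}  FOLLOW[A]={b}  FOLLOW[B]={$,a,b,c}  FOLLOW[C]={a,c}
pass 3: (stable)
  FOLLOW[S]={$,a,b,c}  FOLLOW[A]={b}  FOLLOW[B]={$,a,b,c}  FOLLOW[C]={a,c}

FOLLOW(S) = ["$", "a", "b", "c"]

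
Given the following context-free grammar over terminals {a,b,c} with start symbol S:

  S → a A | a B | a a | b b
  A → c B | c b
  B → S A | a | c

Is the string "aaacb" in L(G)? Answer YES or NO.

Convert to CNF:
  S -> T1 T1 | T2 A | T2 B | T2 T2
  A -> T0 B | T0 T1
  B -> S A | a | c
  T0 -> c
  T1 -> b
  T2 -> a

CYK fill:
  cell(0,0) a: {B,T2}  orig:{B}
  cell(1,1) a: {B,T2}  orig:{B}
  cell(2,2) a: {B,T2}  orig:{B}
  cell(3,3) c: {B,T0}  orig:{B}
  cell(4,4) b: {T1}  orig:{}
  cell(0,1) aa: {S}
  cell(1,2) aa: {S}
  cell(2,3) ac: {S}
  cell(3,4) cb: {A}
  cell(0,2) aaa: ∅
  cell(1,3) aac: ∅
  cell(2,4) acb: {S}
  cell(0,3) aaac: ∅
  cell(1,4) aacb: {B}
  cell(0,4) aaacb: {S}

S ∈ T[0,4] ⇒ YES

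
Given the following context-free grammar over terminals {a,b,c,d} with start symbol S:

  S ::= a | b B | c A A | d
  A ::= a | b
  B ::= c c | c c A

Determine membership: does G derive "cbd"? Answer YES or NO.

Convert to CNF:
  S -> T0 X3 | T1 B | a | d
  A -> a | b
  B -> T0 T0 | T0 X2
  T0 -> c
  T1 -> b
  X2 -> T0 A
  X3 -> A A

CYK table (by increasing span):
  T[0,0] 'c' = {T0}  orig:{}
  T[1,1] 'b' = {A,T1}  orig:{A}
  T[2,2] 'd' = {S}
  T[0,1] 'cb' = {X2}  orig:{}
  T[1,2] 'bd' = ∅
  T[0,2] 'cbd' = ∅

S ∉ T[0,2] ⇒ NO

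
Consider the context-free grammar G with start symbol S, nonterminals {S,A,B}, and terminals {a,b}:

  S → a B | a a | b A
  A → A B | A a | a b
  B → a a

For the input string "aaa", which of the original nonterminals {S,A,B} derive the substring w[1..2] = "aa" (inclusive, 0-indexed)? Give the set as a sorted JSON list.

CNF form of G:
  S -> T0 B | T0 T0 | T1 A
  A -> A B | A T0 | T0 T1
  B -> T0 T0
  T0 -> a
  T1 -> b

CYK fill (cells [i..j] with 1 ≤ i ≤ j ≤ 2 only):
  T[1,1] 'a' = {T0}  orig:{}
  T[2,2] 'a' = {T0}  orig:{}
  T[1,2] 'aa' = {B,S}

Original NTs in T[1,2] deriving "aa": ["B", "S"]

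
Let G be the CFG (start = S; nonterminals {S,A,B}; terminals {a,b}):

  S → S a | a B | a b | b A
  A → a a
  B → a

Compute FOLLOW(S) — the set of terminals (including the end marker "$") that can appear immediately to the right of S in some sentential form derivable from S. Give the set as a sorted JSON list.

FIRST iteration:
pass 1:
  A via A→a a: +{a}
  B via B→a: +{a}
  S via S→a B: +{a}
  S via S→b A: +{b}
  S: {a,b}  A: {a}  B: {a}
pass 2: (no change)
  S: {a,b}  A: {a}  B: {a}

FOLLOW sets:
seed FOLLOW(S) with $
[1]
  S→S a: FOLLOW(S) ⊇ FIRST(a) = {a}; new: +{a}
  S→a B: FOLLOW(B) ⊇ FOLLOW(S) ⊇ {$,a}; new: +{$,a}
  S→b A: FOLLOW(A) ⊇ FOLLOW(S) ⊇ {$,a}; new: +{$,a}
  S: {$,a}  A: {$,a}  B: {$,a}
[2] done
  S: {$,a}  A: {$,a}  B: {$,a}

FOLLOW(S) = ["$", "a"]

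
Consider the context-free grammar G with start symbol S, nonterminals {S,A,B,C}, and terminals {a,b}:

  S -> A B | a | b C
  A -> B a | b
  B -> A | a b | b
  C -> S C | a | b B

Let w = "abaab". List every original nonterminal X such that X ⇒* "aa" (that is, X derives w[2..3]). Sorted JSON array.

CNF form of G:
  S -> A B | T1 C | a
  A -> B T0 | b
  B -> B T0 | T0 T1 | b
  C -> S C | T1 B | a
  T0 -> a
  T1 -> b

CYK table (by increasing span) (cells [i..j] with 2 ≤ i ≤ j ≤ 3 only):
  T[2,2] 'a' = {C,S,T0}  orig:{C,S}
  T[3,3] 'a' = {C,S,T0}  orig:{C,S}
  T[2,3] 'aa' = {C}

Original NTs in T[2,3] deriving "aa": ["C"]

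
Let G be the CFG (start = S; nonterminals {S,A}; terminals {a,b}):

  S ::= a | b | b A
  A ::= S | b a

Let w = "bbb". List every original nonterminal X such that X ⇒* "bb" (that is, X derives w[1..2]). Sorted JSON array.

Convert to CNF:
  S -> T0 A | a | b
  A -> T0 A | T0 T1 | a | b
  T0 -> b
  T1 -> a

CYK table (by increasing span), restricted to cells inside w[1..2]:
  T[1,1] 'b' = {A,S,T0}  orig:{A,S}
  T[2,2] 'b' = {A,S,T0}  orig:{A,S}
  T[1,2] 'bb' = {A,S}

Original NTs in T[1,2] deriving "bb": ["A", "S"]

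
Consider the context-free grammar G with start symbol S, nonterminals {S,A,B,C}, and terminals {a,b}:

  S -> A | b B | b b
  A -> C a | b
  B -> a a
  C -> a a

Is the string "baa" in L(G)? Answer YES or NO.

Convert to CNF:
  S -> C T0 | T1 B | T1 T1 | b
  A -> C T0 | b
  B -> T0 T0
  C -> T0 T0
  T0 -> a
  T1 -> b

CYK table (by increasing span):
  cell(0,0) b: {A,S,T1}  orig:{A,S}
  cell(1,1) a: {T0}  orig:{}
  cell(2,2) a: {T0}  orig:{}
  cell(0,1) ba: ∅
  cell(1,2) aa: {B,C}
  cell(0,2) baa: {S}

S ∈ T[0,2] ⇒ YES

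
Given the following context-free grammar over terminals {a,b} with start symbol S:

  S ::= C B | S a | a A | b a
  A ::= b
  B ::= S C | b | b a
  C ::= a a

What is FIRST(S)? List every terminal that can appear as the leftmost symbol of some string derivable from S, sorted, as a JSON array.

FIRST sets, iterate to fixpoint:
pass 1:
  A via A→b: +{b}
  B via B→b: +{b}
  C via C→a a: +{a}
  S via S→C B: +{a}
  S via S→b a: +{b}
  FIRST[S]={a,b}  FIRST[A]={b}  FIRST[B]={b}  FIRST[C]={a}
pass 2:
  B via B→S C: +{a}
  FIRST[S]={a,b}  FIRST[A]={b}  FIRST[B]={a,b}  FIRST[C]={a}
pass 3: — fixpoint
  FIRST[S]={a,b}  FIRST[A]={b}  FIRST[B]={a,b}  FIRST[C]={a}

FIRST(S) = ["a", "b"]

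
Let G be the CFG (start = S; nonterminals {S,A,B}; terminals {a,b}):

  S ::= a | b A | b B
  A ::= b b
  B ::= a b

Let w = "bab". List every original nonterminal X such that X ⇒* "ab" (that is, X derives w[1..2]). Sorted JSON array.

Convert to CNF:
  S -> T0 A | T0 B | a
  A -> T0 T0
  B -> T1 T0
  T0 -> b
  T1 -> a

CYK fill — only the sub-triangle for w[1..2]:
  T[1,1] 'a' = {S,T1}  orig:{S}
  T[2,2] 'b' = {T0}  orig:{}
  T[1,2] 'ab' = {B}

Original NTs in T[1,2] deriving "ab": ["B"]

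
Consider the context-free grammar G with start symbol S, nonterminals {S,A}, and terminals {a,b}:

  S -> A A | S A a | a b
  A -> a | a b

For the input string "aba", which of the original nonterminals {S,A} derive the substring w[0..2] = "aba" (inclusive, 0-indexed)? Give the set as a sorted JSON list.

CNF form of G:
  S -> A A | S X2 | T0 T1
  A -> T0 T1 | a
  T0 -> a
  T1 -> b
  X2 -> A T0

CYK table (by increasing span) (cells [i..j] with 0 ≤ i ≤ j ≤ 2 only):
  T[0,0] 'a' = {A,T0}  orig:{A}
  T[1,1] 'b' = {T1}  orig:{}
  T[2,2] 'a' = {A,T0}  orig:{A}
  T[0,1] 'ab' = {A,S}
  T[1,2] 'ba' = ∅
  T[0,2] 'aba' = {S,X2}  orig:{S}

Original NTs in T[0,2] deriving "aba": ["S"]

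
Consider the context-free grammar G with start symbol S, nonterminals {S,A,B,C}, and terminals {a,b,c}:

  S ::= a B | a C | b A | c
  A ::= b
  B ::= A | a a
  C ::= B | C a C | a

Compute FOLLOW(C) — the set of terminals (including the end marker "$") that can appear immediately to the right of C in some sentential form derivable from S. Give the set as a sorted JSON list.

FIRST iteration:
pass 1:
  A via A→b: +{b}
  B via B→A: +{b}
  B via B→a a: +{a}
  C via C→B: +{a,b}
  S via S→a B: +{a}
  S via S→b A: +{b}
  S via S→c: +{c}
  FIRST(S)={a,b,c}  FIRST(A)={b}  FIRST(B)={a,b}  FIRST(C)={a,b}
pass 2: done
  FIRST(S)={a,b,c}  FIRST(A)={b}  FIRST(B)={a,b}  FIRST(C)={a,b}

FOLLOW iteration:
initialize: $ ∈ FOLLOW(S)
[1]
  C→C a C: FOLLOW(C) ⊇ FIRST(a) = {a}; new: +{a}
  S→a B: FOLLOW(B) ⊇ FOLLOW(S) ⊇ {$}; new: +{$}
  S→a C: FOLLOW(C) ⊇ FOLLOW(S) ⊇ {$}; new: +{$}
  S→b A: FOLLOW(A) ⊇ FOLLOW(S) ⊇ {$}; new: +{$}
  FOLLOW(S)={$}  FOLLOW(A)={$}  FOLLOW(B)={$}  FOLLOW(C)={$,a}
[2]
  C→B: FOLLOW(B) ⊇ FOLLOW(C) ⊇ {$,a}; new: +{a}
  FOLLOW(S)={$}  FOLLOW(A)={$}  FOLLOW(B)={$,a}  FOLLOW(C)={$,a}
[3]
  B→A: FOLLOW(A) ⊇ FOLLOW(B) ⊇ {$,a}; new: +{a}
  FOLLOW(S)={$}  FOLLOW(A)={$,a}  FOLLOW(B)={$,a}  FOLLOW(C)={$,a}
[4] — fixpoint
  FOLLOW(S)={$}  FOLLOW(A)={$,a}  FOLLOW(B)={$,a}  FOLLOW(C)={$,a}

FOLLOW(C) = ["$", "a"]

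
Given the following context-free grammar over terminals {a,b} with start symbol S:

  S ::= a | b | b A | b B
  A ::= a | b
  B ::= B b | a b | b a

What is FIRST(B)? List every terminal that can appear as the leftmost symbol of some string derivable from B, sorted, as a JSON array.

FIRST iteration:
iter 1:
  A via A→a: +{a}
  A via A→b: +{b}
  B via B→a b: +{a}
  B via B→b a: +{b}
  S via S→a: +{a}
  S via S→b: +{b}
  S: {a,b}  A: {a,b}  B: {a,b}
iter 2: done
  S: {a,b}  A: {a,b}  B: {a,b}

FIRST(B) = ["a", "b"]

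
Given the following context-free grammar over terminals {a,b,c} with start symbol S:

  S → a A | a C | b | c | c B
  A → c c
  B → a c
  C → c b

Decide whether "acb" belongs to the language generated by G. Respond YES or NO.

Convert to CNF:
  S -> T0 B | T1 A | T1 C | b | c
  A -> T0 T0
  B -> T1 T0
  C -> T0 T2
  T0 -> c
  T1 -> a
  T2 -> b

CYK table (by increasing span):
  cell(0,0) a: {T1}  orig:{}
  cell(1,1) c: {S,T0}  orig:{S}
  cell(2,2) b: {S,T2}  orig:{S}
  cell(0,1) ac: {B}
  cell(1,2) cb: {C}
  cell(0,2) acb: {S}

S ∈ T[0,2] ⇒ YES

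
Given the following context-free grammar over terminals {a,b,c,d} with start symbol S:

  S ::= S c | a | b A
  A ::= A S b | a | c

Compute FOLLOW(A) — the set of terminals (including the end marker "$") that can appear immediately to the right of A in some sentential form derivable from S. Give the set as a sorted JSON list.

FIRST iteration:
[1]
  A via A→a: +{a}
  A via A→c: +{c}
  S via S→a: +{a}
  S via S→b A: +{b}
  FIRST(S)={a,b}  FIRST(A)={a,c}
[2] (no change)
  FIRST(S)={a,b}  FIRST(A)={a,c}

Compute FOLLOW by fixpoint:
FOLLOW(S) := {$}
round 1:
  A→A S b: FOLLOW(A) ⊇ FIRST(S) = {a,b}; new: +{a,b}
  A→A S b: FOLLOW(S) ⊇ FIRST(b) = {b}; new: +{b}
  S→S c: FOLLOW(S) ⊇ FIRST(c) = {c}; new: +{c}
  S→b A: FOLLOW(A) ⊇ FOLLOW(S) ⊇ {$,b,c}; new: +{$,c}
  S: {$,b,c}  A: {$,a,b,c}
round 2: (stable)
  S: {$,b,c}  A: {$,a,b,c}

FOLLOW(A) = ["$", "a", "b", "c"]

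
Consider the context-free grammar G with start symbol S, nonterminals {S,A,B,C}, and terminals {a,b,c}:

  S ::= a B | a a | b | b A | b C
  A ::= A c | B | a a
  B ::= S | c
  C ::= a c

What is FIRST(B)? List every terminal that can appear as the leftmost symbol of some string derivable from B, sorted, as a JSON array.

Compute FIRST by fixpoint:
pass 1:
  A via A→a a: +{a}
  B via B→c: +{c}
  C via C→a c: +{a}
  S via S→a B: +{a}
  S via S→b: +{b}
  FIRST[S]={a,b}  FIRST[A]={a}  FIRST[B]={c}  FIRST[C]={a}
pass 2:
  A via A→B: +{c}
  B via B→S: +{a,b}
  FIRST[S]={a,b}  FIRST[A]={a,c}  FIRST[B]={a,b,c}  FIRST[C]={a}
pass 3:
  A via A→B: +{b}
  FIRST[S]={a,b}  FIRST[A]={a,b,c}  FIRST[B]={a,b,c}  FIRST[C]={a}
pass 4: done
  FIRST[S]={a,b}  FIRST[A]={a,b,c}  FIRST[B]={a,b,c}  FIRST[C]={a}

FIRST(B) = ["a", "b", "c"]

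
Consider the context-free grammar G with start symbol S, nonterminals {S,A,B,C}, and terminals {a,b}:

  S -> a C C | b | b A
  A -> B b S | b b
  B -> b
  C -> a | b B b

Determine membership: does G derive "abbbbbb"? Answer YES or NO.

CNF form of G:
  S -> T0 A | T1 X4 | b
  A -> B X2 | T0 T0
  B -> b
  C -> T0 X3 | a
  T0 -> b
  T1 -> a
  X2 -> T0 S
  X3 -> B T0
  X4 -> C C

CYK fill:
  T[0,0] 'a' = {C,T1}  orig:{C}
  T[1,1] 'b' = {B,S,T0}  orig:{B,S}
  T[2,2] 'b' = {B,S,T0}  orig:{B,S}
  T[3,3] 'b' = {B,S,T0}  orig:{B,S}
  T[4,4] 'b' = {B,S,T0}  orig:{B,S}
  T[5,5] 'b' = {B,S,T0}  orig:{B,S}
  T[6,6] 'b' = {B,S,T0}  orig:{B,S}
  T[0,1] 'ab' = ∅
  T[1,2] 'bb' = {A,X2,X3}  orig:{A}
  T[2,3] 'bb' = {A,X2,X3}  orig:{A}
  T[3,4] 'bb' = {A,X2,X3}  orig:{A}
  T[4,5] 'bb' = {A,X2,X3}  orig:{A}
  T[5,6] 'bb' = {A,X2,X3}  orig:{A}
  T[0,2] 'abb' = ∅
  T[1,3] 'bbb' = {A,C,S}
  T[2,4] 'bbb' = {A,C,S}
  T[3,5] 'bbb' = {A,C,S}
  T[4,6] 'bbb' = {A,C,S}
  T[0,3] 'abbb' = {X4}  orig:{}
  T[1,4] 'bbbb' = {S,X2}  orig:{S}
  T[2,5] 'bbbb' = {S,X2}  orig:{S}
  T[3,6] 'bbbb' = {S,X2}  orig:{S}
  T[0,4] 'abbbb' = ∅
  T[1,5] 'bbbbb' = {A,X2}  orig:{A}
  T[2,6] 'bbbbb' = {A,X2}  orig:{A}
  T[0,5] 'abbbbb' = ∅
  T[1,6] 'bbbbbb' = {A,S,X4}  orig:{A,S}
  T[0,6] 'abbbbbb' = {S}

S ∈ T[0,6] ⇒ YES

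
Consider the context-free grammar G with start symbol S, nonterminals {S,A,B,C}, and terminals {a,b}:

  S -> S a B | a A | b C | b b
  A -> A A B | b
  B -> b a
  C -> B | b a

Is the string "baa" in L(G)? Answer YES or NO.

Convert to CNF:
  S -> S X3 | T0 C | T0 T0 | T1 A
  A -> A X2 | b
  B -> T0 T1
  C -> T0 T1
  T0 -> b
  T1 -> a
  X2 -> A B
  X3 -> T1 B

CYK fill:
  cell(0,0) b: {A,T0}  orig:{A}
  cell(1,1) a: {T1}  orig:{}
  cell(2,2) a: {T1}  orig:{}
  cell(0,1) ba: {B,C}
  cell(1,2) aa: ∅
  cell(0,2) baa: ∅

S ∉ T[0,2] ⇒ NO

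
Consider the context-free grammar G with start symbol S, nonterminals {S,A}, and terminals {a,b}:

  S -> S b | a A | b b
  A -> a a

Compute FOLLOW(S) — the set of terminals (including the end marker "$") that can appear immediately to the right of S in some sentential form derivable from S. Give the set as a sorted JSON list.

FIRST iteration:
iter 1:
  A via A→a a: +{a}
  S via S→a A: +{a}
  S via S→b b: +{b}
  S: {a,b}  A: {a}
iter 2: (stable)
  S: {a,b}  A: {a}

FOLLOW sets:
FOLLOW(S) := {$}
[1]
  S→S b: FOLLOW(S) ⊇ FIRST(b) = {b}; new: +{b}
  S→a A: FOLLOW(A) ⊇ FOLLOW(S) ⊇ {$,b}; new: +{$,b}
  S: {$,b}  A: {$,b}
[2] (no change)
  S: {$,b}  A: {$,b}

FOLLOW(S) = ["$", "b"]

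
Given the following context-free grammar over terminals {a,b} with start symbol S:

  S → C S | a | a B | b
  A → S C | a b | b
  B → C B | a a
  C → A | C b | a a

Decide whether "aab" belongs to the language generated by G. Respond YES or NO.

CNF form of G:
  S -> C S | T0 B | a | b
  A -> S C | T0 T1 | b
  B -> C B | T0 T0
  C -> C T1 | S C | T0 T0 | T0 T1 | b
  T0 -> a
  T1 -> b

CYK fill:
  [0..0]={S,T0}  "a"  orig:{S}
  [1..1]={S,T0}  "a"  orig:{S}
  [2..2]={A,C,S,T1}  "b"  orig:{A,C,S}
  [0..1]={B,C}  "aa"
  [1..2]={A,C}  "ab"
  [0..2]={A,C,S}  "aab"

S ∈ T[0,2] ⇒ YES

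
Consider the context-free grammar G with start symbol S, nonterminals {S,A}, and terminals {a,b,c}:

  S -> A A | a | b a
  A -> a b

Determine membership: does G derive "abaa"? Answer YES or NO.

CNF form of G:
  S -> A A | T1 T0 | a
  A -> T0 T1
  T0 -> a
  T1 -> b

CYK table (by increasing span):
  [0..0]={S,T0}  "a"  orig:{S}
  [1..1]={T1}  "b"  orig:{}
  [2..2]={S,T0}  "a"  orig:{S}
  [3..3]={S,T0}  "a"  orig:{S}
  [0..1]={A}  "ab"
  [1..2]={S}  "ba"
  [2..3]=∅  "aa"
  [0..2]=∅  "aba"
  [1..3]=∅  "baa"
  [0..3]=∅  "abaa"

S ∉ T[0,3] ⇒ NO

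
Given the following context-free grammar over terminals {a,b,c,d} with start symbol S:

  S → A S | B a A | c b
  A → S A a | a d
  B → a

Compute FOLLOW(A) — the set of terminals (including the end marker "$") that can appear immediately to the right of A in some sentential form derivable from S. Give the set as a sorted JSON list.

FIRST sets, iterate to fixpoint:
[1]
  A via A→a d: +{a}
  B via B→a: +{a}
  S via S→A S: +{a}
  S via S→c b: +{c}
  S: {a,c}  A: {a}  B: {a}
[2]
  A via A→S A a: +{c}
  S: {a,c}  A: {a,c}  B: {a}
[3] (no change)
  S: {a,c}  A: {a,c}  B: {a}

Compute FOLLOW by fixpoint:
initialize: $ ∈ FOLLOW(S)
iter 1:
  A→S A a: FOLLOW(S) ⊇ FIRST(A) = {a,c}; new: +{a,c}
  A→S A a: FOLLOW(A) ⊇ FIRST(a) = {a}; new: +{a}
  S→A S: FOLLOW(A) ⊇ FIRST(S) = {a,c}; new: +{c}
  S→B a A: FOLLOW(B) ⊇ FIRST(a) = {a}; new: +{a}
  S→B a A: FOLLOW(A) ⊇ FOLLOW(S) ⊇ {$,a,c}; new: +{$}
  FOLLOW[S]={$,a,c}  FOLLOW[A]={$,a,c}  FOLLOW[B]={a}
iter 2: done
  FOLLOW[S]={$,a,c}  FOLLOW[A]={$,a,c}  FOLLOW[B]={a}

FOLLOW(A) = ["$", "a", "c"]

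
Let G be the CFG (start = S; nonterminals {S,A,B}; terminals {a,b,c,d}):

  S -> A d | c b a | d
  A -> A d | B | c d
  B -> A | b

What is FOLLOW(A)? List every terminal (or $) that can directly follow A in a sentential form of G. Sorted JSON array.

FIRST iteration:
pass 1:
  A via A→c d: +{c}
  B via B→A: +{c}
  B via B→b: +{b}
  S via S→A d: +{c}
  S via S→d: +{d}
  FIRST[S]={c,d}  FIRST[A]={c}  FIRST[B]={b,c}
pass 2:
  A via A→B: +{b}
  S via S→A d: +{b}
  FIRST[S]={b,c,d}  FIRST[A]={b,c}  FIRST[B]={b,c}
pass 3: (stable)
  FIRST[S]={b,c,d}  FIRST[A]={b,c}  FIRST[B]={b,c}

FOLLOW iteration:
seed FOLLOW(S) with $
iter 1:
  A→A d: FOLLOW(A) ⊇ FIRST(d) = {d}; new: +{d}
  A→B: FOLLOW(B) ⊇ FOLLOW(A) ⊇ {d}; new: +{d}
  FOLLOW(S)={$}  FOLLOW(A)={d}  FOLLOW(B)={d}
iter 2: (stable)
  FOLLOW(S)={$}  FOLLOW(A)={d}  FOLLOW(B)={d}

FOLLOW(A) = ["d"]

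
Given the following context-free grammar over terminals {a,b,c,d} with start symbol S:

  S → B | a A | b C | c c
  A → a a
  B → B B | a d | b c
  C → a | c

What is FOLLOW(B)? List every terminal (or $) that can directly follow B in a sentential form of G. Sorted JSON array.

Compute FIRST by fixpoint:
iter 1:
  A via A→a a: +{a}
  B via B→a d: +{a}
  B via B→b c: +{b}
  C via C→a: +{a}
  C via C→c: +{c}
  S via S→B: +{a,b}
  S via S→c c: +{c}
  FIRST[S]={a,b,c}  FIRST[A]={a}  FIRST[B]={a,b}  FIRST[C]={a,c}
iter 2: — fixpoint
  FIRST[S]={a,b,c}  FIRST[A]={a}  FIRST[B]={a,b}  FIRST[C]={a,c}

Compute FOLLOW by fixpoint:
FOLLOW(S) := {$}
round 1:
  B→B B: FOLLOW(B) ⊇ FIRST(B) = {a,b}; new: +{a,b}
  S→B: FOLLOW(B) ⊇ FOLLOW(S) ⊇ {$}; new: +{$}
  S→a A: FOLLOW(A) ⊇ FOLLOW(S) ⊇ {$}; new: +{$}
  S→b C: FOLLOW(C) ⊇ FOLLOW(S) ⊇ {$}; new: +{$}
  FOLLOW[S]={$}  FOLLOW[A]={$}  FOLLOW[B]={$,a,b}  FOLLOW[C]={$}
round 2: — fixpoint
  FOLLOW[S]={$}  FOLLOW[A]={$}  FOLLOW[B]={$,a,b}  FOLLOW[C]={$}

FOLLOW(B) = ["$", "a", "b"]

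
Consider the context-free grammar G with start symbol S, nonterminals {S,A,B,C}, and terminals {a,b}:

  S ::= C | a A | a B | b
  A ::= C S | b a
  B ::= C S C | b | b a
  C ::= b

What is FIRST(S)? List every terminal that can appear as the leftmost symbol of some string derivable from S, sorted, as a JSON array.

Compute FIRST by fixpoint:
pass 1:
  A via A→b a: +{b}
  B via B→b: +{b}
  C via C→b: +{b}
  S via S→C: +{b}
  S via S→a A: +{a}
  FIRST[S]={a,b}  FIRST[A]={b}  FIRST[B]={b}  FIRST[C]={b}
pass 2: — fixpoint
  FIRST[S]={a,b}  FIRST[A]={b}  FIRST[B]={b}  FIRST[C]={b}

FIRST(S) = ["a", "b"]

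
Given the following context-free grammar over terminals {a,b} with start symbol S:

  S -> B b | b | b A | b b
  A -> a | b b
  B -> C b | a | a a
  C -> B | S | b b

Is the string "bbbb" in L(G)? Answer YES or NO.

Convert to CNF:
  S -> B T0 | T0 A | T0 T0 | b
  A -> T0 T0 | a
  B -> C T0 | T1 T1 | a
  C -> B T0 | C T0 | T0 A | T0 T0 | T1 T1 | a | b
  T0 -> b
  T1 -> a

Fill CYK table bottom-up:
  [0..0]={C,S,T0}  "b"  orig:{C,S}
  [1..1]={C,S,T0}  "b"  orig:{C,S}
  [2..2]={C,S,T0}  "b"  orig:{C,S}
  [3..3]={C,S,T0}  "b"  orig:{C,S}
  [0..1]={A,B,C,S}  "bb"
  [1..2]={A,B,C,S}  "bb"
  [2..3]={A,B,C,S}  "bb"
  [0..2]={B,C,S}  "bbb"
  [1..3]={B,C,S}  "bbb"
  [0..3]={B,C,S}  "bbbb"

S ∈ T[0,3] ⇒ YES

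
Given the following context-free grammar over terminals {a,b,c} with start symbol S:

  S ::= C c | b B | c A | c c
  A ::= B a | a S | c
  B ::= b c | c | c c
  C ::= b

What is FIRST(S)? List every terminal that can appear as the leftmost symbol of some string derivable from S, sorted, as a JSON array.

FIRST sets, iterate to fixpoint:
pass 1:
  A via A→a S: +{a}
  A via A→c: +{c}
  B via B→b c: +{b}
  B via B→c: +{c}
  C via C→b: +{b}
  S via S→C c: +{b}
  S via S→c A: +{c}
  FIRST(S)={b,c}  FIRST(A)={a,c}  FIRST(B)={b,c}  FIRST(C)={b}
pass 2:
  A via A→B a: +{b}
  FIRST(S)={b,c}  FIRST(A)={a,b,c}  FIRST(B)={b,c}  FIRST(C)={b}
pass 3: done
  FIRST(S)={b,c}  FIRST(A)={a,b,c}  FIRST(B)={b,c}  FIRST(C)={b}

FIRST(S) = ["b", "c"]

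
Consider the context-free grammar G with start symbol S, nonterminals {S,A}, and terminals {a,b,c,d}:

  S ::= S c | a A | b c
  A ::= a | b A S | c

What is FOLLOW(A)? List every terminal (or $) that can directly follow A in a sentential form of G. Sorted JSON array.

Compute FIRST by fixpoint:
iter 1:
  A via A→a: +{a}
  A via A→b A S: +{b}
  A via A→c: +{c}
  S via S→a A: +{a}
  S via S→b c: +{b}
  FIRST[S]={a,b}  FIRST[A]={a,b,c}
iter 2: — fixpoint
  FIRST[S]={a,b}  FIRST[A]={a,b,c}

FOLLOW sets:
FOLLOW(S) := {$}
pass 1:
  A→b A S: FOLLOW(A) ⊇ FIRST(S) = {a,b}; new: +{a,b}
  A→b A S: FOLLOW(S) ⊇ FOLLOW(A) ⊇ {a,b}; new: +{a,b}
  S→S c: FOLLOW(S) ⊇ FIRST(c) = {c}; new: +{c}
  S→a A: FOLLOW(A) ⊇ FOLLOW(S) ⊇ {$,a,b,c}; new: +{$,c}
  FOLLOW[S]={$,a,b,c}  FOLLOW[A]={$,a,b,c}
pass 2: (stable)
  FOLLOW[S]={$,a,b,c}  FOLLOW[A]={$,a,b,c}

FOLLOW(A) = ["$", "a", "b", "c"]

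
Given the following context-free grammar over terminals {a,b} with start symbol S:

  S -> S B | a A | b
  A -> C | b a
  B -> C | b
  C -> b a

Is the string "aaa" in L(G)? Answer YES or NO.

Convert to CNF:
  S -> S B | T1 A | b
  A -> T0 T1
  B -> T0 T1 | b
  C -> T0 T1
  T0 -> b
  T1 -> a

Fill CYK table bottom-up:
  T[0,0] 'a' = {T1}  orig:{}
  T[1,1] 'a' = {T1}  orig:{}
  T[2,2] 'a' = {T1}  orig:{}
  T[0,1] 'aa' = ∅
  T[1,2] 'aa' = ∅
  T[0,2] 'aaa' = ∅

S ∉ T[0,2] ⇒ NO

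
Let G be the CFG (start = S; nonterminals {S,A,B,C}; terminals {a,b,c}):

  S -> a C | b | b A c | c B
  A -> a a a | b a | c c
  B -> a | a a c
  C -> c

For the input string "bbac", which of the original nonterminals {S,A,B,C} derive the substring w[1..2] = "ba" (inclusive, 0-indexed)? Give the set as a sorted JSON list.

CNF form of G:
  S -> T0 C | T1 X5 | T2 B | b
  A -> T0 X3 | T1 T0 | T2 T2
  B -> T0 X4 | a
  C -> c
  T0 -> a
  T1 -> b
  T2 -> c
  X3 -> T0 T0
  X4 -> T0 T2
  X5 -> A T2

Fill CYK table bottom-up, restricted to cells inside w[1..2]:
  [1..1]={S,T1}  "b"  orig:{S}
  [2..2]={B,T0}  "a"  orig:{B}
  [1..2]={A}  "ba"

Original NTs in T[1,2] deriving "ba": ["A"]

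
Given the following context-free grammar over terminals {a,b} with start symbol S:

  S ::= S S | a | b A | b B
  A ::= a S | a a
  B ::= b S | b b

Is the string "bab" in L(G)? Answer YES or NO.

Convert to CNF:
  S -> S S | T1 A | T1 B | a
  A -> T0 S | T0 T0
  B -> T1 S | T1 T1
  T0 -> a
  T1 -> b

CYK fill:
  [0..0]={T1}  "b"  orig:{}
  [1..1]={S,T0}  "a"  orig:{S}
  [2..2]={T1}  "b"  orig:{}
  [0..1]={B}  "ba"
  [1..2]=∅  "ab"
  [0..2]=∅  "bab"

S ∉ T[0,2] ⇒ NO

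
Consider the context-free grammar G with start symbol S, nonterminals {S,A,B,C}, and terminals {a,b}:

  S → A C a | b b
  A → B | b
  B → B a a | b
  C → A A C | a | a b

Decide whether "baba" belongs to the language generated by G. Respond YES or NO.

CNF form of G:
  S -> A X5 | T1 T1
  A -> B X2 | b
  B -> B X3 | b
  C -> A X4 | T0 T1 | a
  T0 -> a
  T1 -> b
  X2 -> T0 T0
  X3 -> T0 T0
  X4 -> A C
  X5 -> C T0

CYK fill:
  cell(0,0) b: {A,B,T1}  orig:{A,B}
  cell(1,1) a: {C,T0}  orig:{C}
  cell(2,2) b: {A,B,T1}  orig:{A,B}
  cell(3,3) a: {C,T0}  orig:{C}
  cell(0,1) ba: {X4}  orig:{}
  cell(1,2) ab: {C}
  cell(2,3) ba: {X4}  orig:{}
  cell(0,2) bab: {X4}  orig:{}
  cell(1,3) aba: {X5}  orig:{}
  cell(0,3) baba: {S}

S ∈ T[0,3] ⇒ YES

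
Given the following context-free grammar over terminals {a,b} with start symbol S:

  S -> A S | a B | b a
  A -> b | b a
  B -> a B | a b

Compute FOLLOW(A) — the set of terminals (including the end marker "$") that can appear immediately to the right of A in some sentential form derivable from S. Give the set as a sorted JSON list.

FIRST iteration:
[1]
  A via A→b: +{b}
  B via B→a B: +{a}
  S via S→A S: +{b}
  S via S→a B: +{a}
  FIRST[S]={a,b}  FIRST[A]={b}  FIRST[B]={a}
[2] — fixpoint
  FIRST[S]={a,b}  FIRST[A]={b}  FIRST[B]={a}

Compute FOLLOW by fixpoint:
FOLLOW(S) := {$}
pass 1:
  S→A S: FOLLOW(A) ⊇ FIRST(S) = {a,b}; new: +{a,b}
  S→a B: FOLLOW(B) ⊇ FOLLOW(S) ⊇ {$}; new: +{$}
  S: {$}  A: {a,b}  B: {$}
pass 2: (stable)
  S: {$}  A: {a,b}  B: {$}

FOLLOW(A) = ["a", "b"]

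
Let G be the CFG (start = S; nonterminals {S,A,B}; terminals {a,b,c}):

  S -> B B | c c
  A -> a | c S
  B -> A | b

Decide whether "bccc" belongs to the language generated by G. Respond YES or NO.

Convert to CNF:
  S -> B B | T0 T0
  A -> T0 S | a
  B -> T0 S | a | b
  T0 -> c

Fill CYK table bottom-up:
  [0..0]={B}  "b"
  [1..1]={T0}  "c"  orig:{}
  [2..2]={T0}  "c"  orig:{}
  [3..3]={T0}  "c"  orig:{}
  [0..1]=∅  "bc"
  [1..2]={S}  "cc"
  [2..3]={S}  "cc"
  [0..2]=∅  "bcc"
  [1..3]={A,B}  "ccc"
  [0..3]={S}  "bccc"

S ∈ T[0,3] ⇒ YES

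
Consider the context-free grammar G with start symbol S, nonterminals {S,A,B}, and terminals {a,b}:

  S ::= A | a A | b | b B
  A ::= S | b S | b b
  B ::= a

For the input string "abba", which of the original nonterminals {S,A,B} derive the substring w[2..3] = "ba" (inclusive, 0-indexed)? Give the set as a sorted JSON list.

CNF form of G:
  S -> T0 A | T1 B | T1 S | T1 T1 | b
  A -> T0 A | T1 B | T1 S | T1 T1 | b
  B -> a
  T0 -> a
  T1 -> b

CYK table (by increasing span) (cells [i..j] with 2 ≤ i ≤ j ≤ 3 only):
  [2..2]={A,S,T1}  "b"  orig:{A,S}
  [3..3]={B,T0}  "a"  orig:{B}
  [2..3]={A,S}  "ba"

Original NTs in T[2,3] deriving "ba": ["A", "S"]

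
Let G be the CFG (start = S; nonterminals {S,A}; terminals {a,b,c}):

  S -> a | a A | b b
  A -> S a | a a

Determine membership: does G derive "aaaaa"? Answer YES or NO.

Convert to CNF:
  S -> T0 A | T1 T1 | a
  A -> S T0 | T0 T0
  T0 -> a
  T1 -> b

Fill CYK table bottom-up:
  cell(0,0) a: {S,T0}  orig:{S}
  cell(1,1) a: {S,T0}  orig:{S}
  cell(2,2) a: {S,T0}  orig:{S}
  cell(3,3) a: {S,T0}  orig:{S}
  cell(4,4) a: {S,T0}  orig:{S}
  cell(0,1) aa: {A}
  cell(1,2) aa: {A}
  cell(2,3) aa: {A}
  cell(3,4) aa: {A}
  cell(0,2) aaa: {S}
  cell(1,3) aaa: {S}
  cell(2,4) aaa: {S}
  cell(0,3) aaaa: {A}
  cell(1,4) aaaa: {A}
  cell(0,4) aaaaa: {S}

S ∈ T[0,4] ⇒ YES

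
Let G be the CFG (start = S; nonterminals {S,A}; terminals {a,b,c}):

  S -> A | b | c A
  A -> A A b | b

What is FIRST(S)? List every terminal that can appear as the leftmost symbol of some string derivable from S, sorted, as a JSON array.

FIRST iteration:
[1]
  A via A→b: +{b}
  S via S→A: +{b}
  S via S→c A: +{c}
  FIRST[S]={b,c}  FIRST[A]={b}
[2] (stable)
  FIRST[S]={b,c}  FIRST[A]={b}

FIRST(S) = ["b", "c"]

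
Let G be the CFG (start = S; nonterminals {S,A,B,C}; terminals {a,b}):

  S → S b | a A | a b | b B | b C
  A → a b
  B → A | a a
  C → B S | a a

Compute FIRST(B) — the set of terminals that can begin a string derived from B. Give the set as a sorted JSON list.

Compute FIRST by fixpoint:
[1]
  A via A→a b: +{a}
  B via B→A: +{a}
  C via C→B S: +{a}
  S via S→a A: +{a}
  S via S→b B: +{b}
  FIRST(S)={a,b}  FIRST(A)={a}  FIRST(B)={a}  FIRST(C)={a}
[2] done
  FIRST(S)={a,b}  FIRST(A)={a}  FIRST(B)={a}  FIRST(C)={a}

FIRST(B) = ["a"]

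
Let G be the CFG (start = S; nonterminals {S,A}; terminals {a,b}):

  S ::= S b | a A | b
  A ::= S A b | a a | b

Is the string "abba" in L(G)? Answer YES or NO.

CNF form of G:
  S -> S T0 | T1 A | b
  A -> S X2 | T1 T1 | b
  T0 -> b
  T1 -> a
  X2 -> A T0

Fill CYK table bottom-up:
  cell(0,0) a: {T1}  orig:{}
  cell(1,1) b: {A,S,T0}  orig:{A,S}
  cell(2,2) b: {A,S,T0}  orig:{A,S}
  cell(3,3) a: {T1}  orig:{}
  cell(0,1) ab: {S}
  cell(1,2) bb: {S,X2}  orig:{S}
  cell(2,3) ba: ∅
  cell(0,2) abb: {S}
  cell(1,3) bba: ∅
  cell(0,3) abba: ∅

S ∉ T[0,3] ⇒ NO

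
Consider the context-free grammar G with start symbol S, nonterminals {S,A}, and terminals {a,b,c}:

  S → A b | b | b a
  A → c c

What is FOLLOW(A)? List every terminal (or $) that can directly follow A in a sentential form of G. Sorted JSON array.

FIRST iteration:
[1]
  A via A→c c: +{c}
  S via S→A b: +{c}
  S via S→b: +{b}
  FIRST[S]={b,c}  FIRST[A]={c}
[2] — fixpoint
  FIRST[S]={b,c}  FIRST[A]={c}

Compute FOLLOW by fixpoint:
initialize: $ ∈ FOLLOW(S)
iter 1:
  S→A b: FOLLOW(A) ⊇ FIRST(b) = {b}; new: +{b}
  FOLLOW(S)={$}  FOLLOW(A)={b}
iter 2: — fixpoint
  FOLLOW(S)={$}  FOLLOW(A)={b}

FOLLOW(A) = ["b"]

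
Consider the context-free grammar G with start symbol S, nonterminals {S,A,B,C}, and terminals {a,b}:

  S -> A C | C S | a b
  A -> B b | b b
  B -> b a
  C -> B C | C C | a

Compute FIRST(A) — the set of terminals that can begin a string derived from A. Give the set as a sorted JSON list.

FIRST iteration:
pass 1:
  A via A→b b: +{b}
  B via B→b a: +{b}
  C via C→B C: +{b}
  C via C→a: +{a}
  S via S→A C: +{b}
  S via S→C S: +{a}
  FIRST(S)={a,b}  FIRST(A)={b}  FIRST(B)={b}  FIRST(C)={a,b}
pass 2: (stable)
  FIRST(S)={a,b}  FIRST(A)={b}  FIRST(B)={b}  FIRST(C)={a,b}

FIRST(A) = ["b"]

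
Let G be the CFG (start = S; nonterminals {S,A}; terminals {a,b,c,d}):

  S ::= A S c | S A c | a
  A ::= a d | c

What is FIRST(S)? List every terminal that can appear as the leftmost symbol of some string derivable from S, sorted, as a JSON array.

FIRST iteration:
iter 1:
  A via A→a d: +{a}
  A via A→c: +{c}
  S via S→A S c: +{a,c}
  FIRST(S)={a,c}  FIRST(A)={a,c}
iter 2: done
  FIRST(S)={a,c}  FIRST(A)={a,c}

FIRST(S) = ["a", "c"]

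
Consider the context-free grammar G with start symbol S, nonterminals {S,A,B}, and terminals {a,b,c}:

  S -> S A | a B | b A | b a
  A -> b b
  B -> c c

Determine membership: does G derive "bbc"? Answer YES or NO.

CNF form of G:
  S -> S A | T0 A | T0 T2 | T2 B
  A -> T0 T0
  B -> T1 T1
  T0 -> b
  T1 -> c
  T2 -> a

CYK fill:
  T[0,0] 'b' = {T0}  orig:{}
  T[1,1] 'b' = {T0}  orig:{}
  T[2,2] 'c' = {T1}  orig:{}
  T[0,1] 'bb' = {A}
  T[1,2] 'bc' = ∅
  T[0,2] 'bbc' = ∅

S ∉ T[0,2] ⇒ NO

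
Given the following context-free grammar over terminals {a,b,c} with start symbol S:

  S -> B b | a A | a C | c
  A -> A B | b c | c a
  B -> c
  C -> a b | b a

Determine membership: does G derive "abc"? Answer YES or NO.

CNF form of G:
  S -> B T0 | T2 A | T2 C | c
  A -> A B | T0 T1 | T1 T2
  B -> c
  C -> T0 T2 | T2 T0
  T0 -> b
  T1 -> c
  T2 -> a

Fill CYK table bottom-up:
  [0..0]={T2}  "a"  orig:{}
  [1..1]={T0}  "b"  orig:{}
  [2..2]={B,S,T1}  "c"  orig:{B,S}
  [0..1]={C}  "ab"
  [1..2]={A}  "bc"
  [0..2]={S}  "abc"

S ∈ T[0,2] ⇒ YES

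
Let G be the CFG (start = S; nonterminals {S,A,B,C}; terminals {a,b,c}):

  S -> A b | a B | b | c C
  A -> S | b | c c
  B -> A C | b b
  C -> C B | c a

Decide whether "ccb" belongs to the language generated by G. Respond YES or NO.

Convert to CNF:
  S -> A T0 | T1 B | T2 C | b
  A -> A T0 | T1 B | T2 C | T2 T2 | b
  B -> A C | T0 T0
  C -> C B | T2 T1
  T0 -> b
  T1 -> a
  T2 -> c

CYK fill:
  [0..0]={T2}  "c"  orig:{}
  [1..1]={T2}  "c"  orig:{}
  [2..2]={A,S,T0}  "b"  orig:{A,S}
  [0..1]={A}  "cc"
  [1..2]=∅  "cb"
  [0..2]={A,S}  "ccb"

S ∈ T[0,2] ⇒ YES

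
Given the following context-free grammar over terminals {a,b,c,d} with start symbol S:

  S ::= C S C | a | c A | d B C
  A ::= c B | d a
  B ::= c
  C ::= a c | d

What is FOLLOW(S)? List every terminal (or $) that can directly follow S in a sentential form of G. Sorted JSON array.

FIRST sets, iterate to fixpoint:
pass 1:
  A via A→c B: +{c}
  A via A→d a: +{d}
  B via B→c: +{c}
  C via C→a c: +{a}
  C via C→d: +{d}
  S via S→C S C: +{a,d}
  S via S→c A: +{c}
  FIRST[S]={a,c,d}  FIRST[A]={c,d}  FIRST[B]={c}  FIRST[C]={a,d}
pass 2: (no change)
  FIRST[S]={a,c,d}  FIRST[A]={c,d}  FIRST[B]={c}  FIRST[C]={a,d}

FOLLOW iteration:
initialize: $ ∈ FOLLOW(S)
iter 1:
  S→C S C: FOLLOW(C) ⊇ FIRST(S) = {a,c,d}; new: +{a,c,d}
  S→C S C: FOLLOW(S) ⊇ FIRST(C) = {a,d}; new: +{a,d}
  S→C S C: FOLLOW(C) ⊇ FOLLOW(S) ⊇ {$,a,d}; new: +{$}
  S→c A: FOLLOW(A) ⊇ FOLLOW(S) ⊇ {$,a,d}; new: +{$,a,d}
  S→d B C: FOLLOW(B) ⊇ FIRST(C) = {a,d}; new: +{a,d}
  FOLLOW(S)={$,a,d}  FOLLOW(A)={$,a,d}  FOLLOW(B)={a,d}  FOLLOW(C)={$,a,c,d}
iter 2:
  A→c B: FOLLOW(B) ⊇ FOLLOW(A) ⊇ {$,a,d}; new: +{$}
  FOLLOW(S)={$,a,d}  FOLLOW(A)={$,a,d}  FOLLOW(B)={$,a,d}  FOLLOW(C)={$,a,c,d}
iter 3: (no change)
  FOLLOW(S)={$,a,d}  FOLLOW(A)={$,a,d}  FOLLOW(B)={$,a,d}  FOLLOW(C)={$,a,c,d}

FOLLOW(S) = ["$", "a", "d"]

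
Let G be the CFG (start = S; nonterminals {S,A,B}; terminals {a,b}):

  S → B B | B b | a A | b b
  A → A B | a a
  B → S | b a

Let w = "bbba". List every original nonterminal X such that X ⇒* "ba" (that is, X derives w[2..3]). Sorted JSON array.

CNF form of G:
  S -> B B | B T1 | T0 A | T1 T1
  A -> A B | T0 T0
  B -> B B | B T1 | T0 A | T1 T0 | T1 T1
  T0 -> a
  T1 -> b

CYK fill — only the sub-triangle for w[2..3]:
  T[2,2] 'b' = {T1}  orig:{}
  T[3,3] 'a' = {T0}  orig:{}
  T[2,3] 'ba' = {B}

Original NTs in T[2,3] deriving "ba": ["B"]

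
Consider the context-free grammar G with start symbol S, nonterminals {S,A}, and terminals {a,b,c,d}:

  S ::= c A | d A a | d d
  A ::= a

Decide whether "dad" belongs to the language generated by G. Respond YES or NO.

Convert to CNF:
  S -> T0 A | T1 T1 | T1 X3
  A -> a
  T0 -> c
  T1 -> d
  T2 -> a
  X3 -> A T2

CYK table (by increasing span):
  cell(0,0) d: {T1}  orig:{}
  cell(1,1) a: {A,T2}  orig:{A}
  cell(2,2) d: {T1}  orig:{}
  cell(0,1) da: ∅
  cell(1,2) ad: ∅
  cell(0,2) dad: ∅

S ∉ T[0,2] ⇒ NO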